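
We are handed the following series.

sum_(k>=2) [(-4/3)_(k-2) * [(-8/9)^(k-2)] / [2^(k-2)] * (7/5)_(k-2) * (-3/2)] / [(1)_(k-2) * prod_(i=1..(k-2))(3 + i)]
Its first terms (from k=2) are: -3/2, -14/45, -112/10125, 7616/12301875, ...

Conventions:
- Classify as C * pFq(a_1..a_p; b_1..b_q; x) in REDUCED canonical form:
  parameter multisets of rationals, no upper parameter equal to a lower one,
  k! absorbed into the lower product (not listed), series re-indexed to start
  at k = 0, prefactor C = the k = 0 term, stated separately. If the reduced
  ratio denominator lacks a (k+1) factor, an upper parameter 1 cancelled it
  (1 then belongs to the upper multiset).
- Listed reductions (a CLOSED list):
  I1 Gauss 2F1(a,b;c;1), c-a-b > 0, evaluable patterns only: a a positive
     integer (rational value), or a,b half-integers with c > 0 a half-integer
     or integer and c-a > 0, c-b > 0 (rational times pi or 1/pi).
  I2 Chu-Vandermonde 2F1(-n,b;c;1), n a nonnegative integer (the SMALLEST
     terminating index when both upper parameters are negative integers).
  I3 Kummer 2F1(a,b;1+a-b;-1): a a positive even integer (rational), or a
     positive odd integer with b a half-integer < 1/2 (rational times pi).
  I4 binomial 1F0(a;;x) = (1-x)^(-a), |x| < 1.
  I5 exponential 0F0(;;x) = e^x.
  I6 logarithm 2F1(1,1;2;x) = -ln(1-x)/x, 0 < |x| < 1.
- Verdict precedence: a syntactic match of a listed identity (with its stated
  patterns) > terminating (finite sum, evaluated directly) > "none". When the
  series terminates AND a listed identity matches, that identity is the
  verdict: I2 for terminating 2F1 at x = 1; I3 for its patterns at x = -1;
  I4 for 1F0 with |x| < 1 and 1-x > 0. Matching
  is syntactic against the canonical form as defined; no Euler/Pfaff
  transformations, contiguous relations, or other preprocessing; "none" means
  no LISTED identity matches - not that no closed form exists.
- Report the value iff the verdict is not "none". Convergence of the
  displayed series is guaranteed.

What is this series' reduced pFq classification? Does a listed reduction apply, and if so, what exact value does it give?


With C = -3/2: the canonical form is 2F1(-4/3, 7/5; 4; -4/9). Verdict: none - at argument -4/9 the multisets {-4/3, 7/5} ; {4} match no listed identity.

First insight: from the first term -3/2: (1)_k (C = -3/2, x = -4/9) is k! itself.
Consecutive-term ratio: r(k) = (-4/9) * (k-4/3) (k+7/5) / [(k+4) (k+1)] - rational; roots negated = parameters, x = (-4/9), C = -3/2.


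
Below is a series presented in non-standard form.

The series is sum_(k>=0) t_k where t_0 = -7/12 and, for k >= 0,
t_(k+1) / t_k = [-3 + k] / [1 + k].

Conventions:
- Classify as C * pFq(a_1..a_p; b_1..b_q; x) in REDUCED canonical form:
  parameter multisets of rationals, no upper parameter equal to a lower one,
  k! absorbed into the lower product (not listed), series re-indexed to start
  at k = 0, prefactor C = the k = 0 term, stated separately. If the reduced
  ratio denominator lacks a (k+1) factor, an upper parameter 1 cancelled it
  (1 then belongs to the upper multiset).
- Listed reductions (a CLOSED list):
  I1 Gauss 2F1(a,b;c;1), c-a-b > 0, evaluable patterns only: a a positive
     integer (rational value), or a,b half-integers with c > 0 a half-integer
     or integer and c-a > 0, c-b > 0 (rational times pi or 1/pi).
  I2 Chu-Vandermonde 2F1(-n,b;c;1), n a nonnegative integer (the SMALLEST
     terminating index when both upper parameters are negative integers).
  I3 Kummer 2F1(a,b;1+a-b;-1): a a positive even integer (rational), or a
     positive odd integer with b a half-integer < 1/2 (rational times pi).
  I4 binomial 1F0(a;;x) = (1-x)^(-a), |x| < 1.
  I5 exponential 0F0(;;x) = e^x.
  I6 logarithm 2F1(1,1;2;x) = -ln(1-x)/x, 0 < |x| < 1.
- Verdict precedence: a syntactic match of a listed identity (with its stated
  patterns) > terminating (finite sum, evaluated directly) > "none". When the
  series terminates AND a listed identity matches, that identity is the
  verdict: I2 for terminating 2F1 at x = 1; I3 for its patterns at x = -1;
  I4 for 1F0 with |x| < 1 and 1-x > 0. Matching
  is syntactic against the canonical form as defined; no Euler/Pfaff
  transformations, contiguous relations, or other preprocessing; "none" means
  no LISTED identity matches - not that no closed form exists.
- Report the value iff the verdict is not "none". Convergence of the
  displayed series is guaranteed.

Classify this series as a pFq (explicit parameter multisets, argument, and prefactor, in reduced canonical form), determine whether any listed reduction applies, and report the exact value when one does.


The series (x = 1) is 1F0: upper {-3}, lower {-}, prefactor -7/12. Verdict: terminating - upper -3 stops the sum at k = 3; the 4 terms are added exactly. Value: 0.

First insight: x = 1 and the expanded ratio factors over Q; prefactor -7/12, roots give parameters.
Term ratio: r(k) = 1 * (k-3) / [(k+1)] - rational in k, leading ratio 1; with t_0 = -7/12, classification follows.


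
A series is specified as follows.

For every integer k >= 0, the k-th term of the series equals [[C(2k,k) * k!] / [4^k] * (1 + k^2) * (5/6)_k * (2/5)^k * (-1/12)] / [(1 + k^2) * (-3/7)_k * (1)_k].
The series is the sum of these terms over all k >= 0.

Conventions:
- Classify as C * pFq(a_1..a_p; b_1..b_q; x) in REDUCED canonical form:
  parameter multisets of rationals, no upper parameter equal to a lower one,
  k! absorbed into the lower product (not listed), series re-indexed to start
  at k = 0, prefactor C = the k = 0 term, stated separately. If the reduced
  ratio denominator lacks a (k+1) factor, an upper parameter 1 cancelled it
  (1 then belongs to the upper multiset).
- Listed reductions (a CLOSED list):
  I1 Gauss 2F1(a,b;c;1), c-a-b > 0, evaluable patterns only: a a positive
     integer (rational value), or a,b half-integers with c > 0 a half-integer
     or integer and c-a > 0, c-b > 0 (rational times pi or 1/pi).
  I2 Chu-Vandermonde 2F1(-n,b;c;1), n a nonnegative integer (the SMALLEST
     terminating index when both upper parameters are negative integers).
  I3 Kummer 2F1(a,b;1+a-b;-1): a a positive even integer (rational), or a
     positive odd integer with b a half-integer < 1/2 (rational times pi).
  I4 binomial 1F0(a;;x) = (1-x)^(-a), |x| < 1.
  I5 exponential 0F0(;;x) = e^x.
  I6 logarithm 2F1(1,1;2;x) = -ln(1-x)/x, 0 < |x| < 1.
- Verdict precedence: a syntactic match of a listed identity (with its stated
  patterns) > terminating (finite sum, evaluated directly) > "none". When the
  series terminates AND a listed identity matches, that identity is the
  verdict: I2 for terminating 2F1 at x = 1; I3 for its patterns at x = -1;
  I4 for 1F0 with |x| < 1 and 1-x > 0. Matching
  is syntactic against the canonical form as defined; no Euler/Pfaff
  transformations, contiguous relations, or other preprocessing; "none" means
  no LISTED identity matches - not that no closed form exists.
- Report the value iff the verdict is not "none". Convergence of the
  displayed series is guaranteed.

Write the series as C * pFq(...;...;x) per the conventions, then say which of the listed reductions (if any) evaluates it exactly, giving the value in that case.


Key observation: t_0 = -1/12 here, and (1)_k (C = -1/12) is k! itself.
Consecutive-term ratio: r(k) = (2/5) * (k+1/2) (k+5/6) / [(k-3/7) (k+1)] - poly over poly, x = (2/5) from leading terms; C = -1/12 at k = 0.

With C = -1/12: the canonical form is 2F1(1/2, 5/6; -3/7; 2/5). Verdict: none (x = 2/5): each listed identity misses the multisets {1/2, 5/6} ; {-3/7}.


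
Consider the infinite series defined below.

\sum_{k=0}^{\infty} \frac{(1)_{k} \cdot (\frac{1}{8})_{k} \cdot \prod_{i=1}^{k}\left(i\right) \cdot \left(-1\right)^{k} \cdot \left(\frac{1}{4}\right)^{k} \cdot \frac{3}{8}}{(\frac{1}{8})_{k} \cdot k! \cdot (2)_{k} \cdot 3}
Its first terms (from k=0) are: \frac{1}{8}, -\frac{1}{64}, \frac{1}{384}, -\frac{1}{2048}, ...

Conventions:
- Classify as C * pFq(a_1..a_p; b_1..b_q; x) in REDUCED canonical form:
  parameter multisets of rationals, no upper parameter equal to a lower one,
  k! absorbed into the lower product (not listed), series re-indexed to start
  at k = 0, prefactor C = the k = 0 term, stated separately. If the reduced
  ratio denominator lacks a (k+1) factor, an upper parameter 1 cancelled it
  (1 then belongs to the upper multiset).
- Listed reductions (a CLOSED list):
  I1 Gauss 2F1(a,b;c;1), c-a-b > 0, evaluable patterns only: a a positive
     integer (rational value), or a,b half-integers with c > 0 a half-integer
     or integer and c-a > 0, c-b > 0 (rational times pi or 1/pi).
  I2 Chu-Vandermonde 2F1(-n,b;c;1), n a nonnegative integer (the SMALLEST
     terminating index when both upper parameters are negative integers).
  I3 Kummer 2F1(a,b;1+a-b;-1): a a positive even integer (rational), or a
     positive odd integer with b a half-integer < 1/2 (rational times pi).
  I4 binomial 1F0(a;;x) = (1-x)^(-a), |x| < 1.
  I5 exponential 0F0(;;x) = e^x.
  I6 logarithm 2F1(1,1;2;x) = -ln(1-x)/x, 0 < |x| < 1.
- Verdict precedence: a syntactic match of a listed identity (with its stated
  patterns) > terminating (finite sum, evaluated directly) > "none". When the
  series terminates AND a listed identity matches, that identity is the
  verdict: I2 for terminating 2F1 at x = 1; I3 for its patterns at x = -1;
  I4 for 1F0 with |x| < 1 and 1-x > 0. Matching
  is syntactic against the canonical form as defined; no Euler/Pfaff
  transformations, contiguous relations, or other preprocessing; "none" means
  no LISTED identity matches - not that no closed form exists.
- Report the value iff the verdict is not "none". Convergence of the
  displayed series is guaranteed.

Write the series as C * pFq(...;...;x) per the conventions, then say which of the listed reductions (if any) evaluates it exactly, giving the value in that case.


The tell: from the first term \frac{1}{8}: the constant factors (prefactor 1/8) combine into one prefactor.
Consecutive-term ratio: r(k) = -\frac{1}{4} * (k+1) (k+1) / [(k+2) (k+1)] - poly over poly, x = -\frac{1}{4} from leading terms; C = \frac{1}{8} at k = 0.

This is \frac{1}{8} * 2F1(1, 1; 2; -\frac{1}{4}) in reduced canonical form. Verdict at x = -\frac{1}{4}: the logarithmic series (I6) matches (the logarithm: parameters (1,1;2), x = -\frac{1}{4}). Its exact value is \frac{1}{2} \cdot \ln\left(\frac{5}{4}\right).


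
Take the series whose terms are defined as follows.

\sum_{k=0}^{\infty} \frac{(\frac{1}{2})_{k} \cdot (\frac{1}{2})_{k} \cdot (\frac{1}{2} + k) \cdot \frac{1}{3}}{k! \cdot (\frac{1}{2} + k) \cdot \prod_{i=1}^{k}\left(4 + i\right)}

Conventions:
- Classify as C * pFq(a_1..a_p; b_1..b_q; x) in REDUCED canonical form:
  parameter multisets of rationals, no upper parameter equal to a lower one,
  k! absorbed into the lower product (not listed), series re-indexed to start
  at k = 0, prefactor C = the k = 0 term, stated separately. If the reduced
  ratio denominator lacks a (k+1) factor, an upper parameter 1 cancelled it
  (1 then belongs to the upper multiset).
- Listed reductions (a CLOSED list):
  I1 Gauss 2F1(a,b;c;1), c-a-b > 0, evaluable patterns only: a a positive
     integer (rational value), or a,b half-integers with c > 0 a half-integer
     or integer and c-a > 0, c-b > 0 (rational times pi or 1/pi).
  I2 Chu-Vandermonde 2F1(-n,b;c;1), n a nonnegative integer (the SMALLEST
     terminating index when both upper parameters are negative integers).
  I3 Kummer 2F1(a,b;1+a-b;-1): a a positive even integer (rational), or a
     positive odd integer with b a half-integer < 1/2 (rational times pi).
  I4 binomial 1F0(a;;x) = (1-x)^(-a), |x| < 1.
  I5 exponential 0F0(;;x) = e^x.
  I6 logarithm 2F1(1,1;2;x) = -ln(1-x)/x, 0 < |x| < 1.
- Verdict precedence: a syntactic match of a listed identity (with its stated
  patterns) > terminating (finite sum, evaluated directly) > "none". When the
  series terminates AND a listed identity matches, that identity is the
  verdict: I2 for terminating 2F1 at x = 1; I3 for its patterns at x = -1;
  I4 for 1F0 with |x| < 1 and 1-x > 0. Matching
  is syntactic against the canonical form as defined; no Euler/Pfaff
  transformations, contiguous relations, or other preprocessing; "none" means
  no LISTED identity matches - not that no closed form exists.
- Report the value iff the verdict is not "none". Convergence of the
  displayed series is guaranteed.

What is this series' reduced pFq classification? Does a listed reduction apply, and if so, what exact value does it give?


x = 1 here; the reduced form reads 2F1, upper {\frac{1}{2}, \frac{1}{2}}, lower {5}, C = \frac{1}{3}. Verdict: this is Gauss (I1, half-integer pattern) (x = 1; upper {\frac{1}{2}, \frac{1}{2}} half-integers, c = 5 in the evaluable pattern). Hence: \frac{4096}{3675} / \pi.

Structural cue: x = 1 and the factor k + 1/2 cancels (top and bottom), leaving C = 1/3, x = 1.
Step ratio: r(k) = 1 * (k+\frac{1}{2}) (k+\frac{1}{2}) / [(k+5) (k+1)] - poly over poly, x = 1 from leading terms; C = \frac{1}{3} at k = 0.


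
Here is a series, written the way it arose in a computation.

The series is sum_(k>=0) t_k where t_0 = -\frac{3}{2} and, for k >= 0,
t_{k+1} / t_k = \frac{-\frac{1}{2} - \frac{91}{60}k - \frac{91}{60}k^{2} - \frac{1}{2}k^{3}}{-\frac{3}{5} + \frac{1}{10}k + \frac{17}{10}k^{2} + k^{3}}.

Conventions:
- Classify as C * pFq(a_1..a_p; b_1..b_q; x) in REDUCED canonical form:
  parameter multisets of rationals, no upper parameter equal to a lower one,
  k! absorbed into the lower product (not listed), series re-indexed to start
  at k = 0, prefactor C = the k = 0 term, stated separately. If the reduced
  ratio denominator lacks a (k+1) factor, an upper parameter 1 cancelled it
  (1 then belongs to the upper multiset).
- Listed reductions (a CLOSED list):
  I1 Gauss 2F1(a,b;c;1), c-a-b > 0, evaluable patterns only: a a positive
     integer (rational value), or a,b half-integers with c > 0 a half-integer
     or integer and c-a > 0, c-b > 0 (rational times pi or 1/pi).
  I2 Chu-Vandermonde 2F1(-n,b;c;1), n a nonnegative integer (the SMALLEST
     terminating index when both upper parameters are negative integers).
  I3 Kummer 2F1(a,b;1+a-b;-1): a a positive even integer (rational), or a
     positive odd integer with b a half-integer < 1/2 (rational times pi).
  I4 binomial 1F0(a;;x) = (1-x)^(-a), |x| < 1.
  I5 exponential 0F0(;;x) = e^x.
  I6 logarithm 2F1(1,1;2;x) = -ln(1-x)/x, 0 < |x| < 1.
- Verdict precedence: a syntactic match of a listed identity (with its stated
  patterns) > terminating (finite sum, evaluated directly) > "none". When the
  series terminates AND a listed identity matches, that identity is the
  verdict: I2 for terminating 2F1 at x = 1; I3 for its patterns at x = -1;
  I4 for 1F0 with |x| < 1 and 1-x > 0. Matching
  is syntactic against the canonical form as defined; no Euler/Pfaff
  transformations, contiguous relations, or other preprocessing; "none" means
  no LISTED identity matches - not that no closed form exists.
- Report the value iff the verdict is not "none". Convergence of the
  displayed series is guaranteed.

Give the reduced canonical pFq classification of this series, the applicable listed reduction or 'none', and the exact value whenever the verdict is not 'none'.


Canonical form: C = -\frac{3}{2} times 2F1 with upper {\frac{5}{6}, 1}, lower {-\frac{1}{2}}, x = -\frac{1}{2}. Verdict: none - at argument -\frac{1}{2} the multisets {\frac{5}{6}, 1} ; {-\frac{1}{2}} match no listed identity.

First insight: x = -\frac{1}{2} and the parameter 6/5 appears in both the upper and lower lists and cancels.
Adjacent-term ratio: r(k) = -\frac{1}{2} * (k+\frac{5}{6}) (k+1) / [(k-\frac{1}{2}) (k+1)] ; factor over Q: parameters, x = -\frac{1}{2}, and C = -\frac{3}{2}.


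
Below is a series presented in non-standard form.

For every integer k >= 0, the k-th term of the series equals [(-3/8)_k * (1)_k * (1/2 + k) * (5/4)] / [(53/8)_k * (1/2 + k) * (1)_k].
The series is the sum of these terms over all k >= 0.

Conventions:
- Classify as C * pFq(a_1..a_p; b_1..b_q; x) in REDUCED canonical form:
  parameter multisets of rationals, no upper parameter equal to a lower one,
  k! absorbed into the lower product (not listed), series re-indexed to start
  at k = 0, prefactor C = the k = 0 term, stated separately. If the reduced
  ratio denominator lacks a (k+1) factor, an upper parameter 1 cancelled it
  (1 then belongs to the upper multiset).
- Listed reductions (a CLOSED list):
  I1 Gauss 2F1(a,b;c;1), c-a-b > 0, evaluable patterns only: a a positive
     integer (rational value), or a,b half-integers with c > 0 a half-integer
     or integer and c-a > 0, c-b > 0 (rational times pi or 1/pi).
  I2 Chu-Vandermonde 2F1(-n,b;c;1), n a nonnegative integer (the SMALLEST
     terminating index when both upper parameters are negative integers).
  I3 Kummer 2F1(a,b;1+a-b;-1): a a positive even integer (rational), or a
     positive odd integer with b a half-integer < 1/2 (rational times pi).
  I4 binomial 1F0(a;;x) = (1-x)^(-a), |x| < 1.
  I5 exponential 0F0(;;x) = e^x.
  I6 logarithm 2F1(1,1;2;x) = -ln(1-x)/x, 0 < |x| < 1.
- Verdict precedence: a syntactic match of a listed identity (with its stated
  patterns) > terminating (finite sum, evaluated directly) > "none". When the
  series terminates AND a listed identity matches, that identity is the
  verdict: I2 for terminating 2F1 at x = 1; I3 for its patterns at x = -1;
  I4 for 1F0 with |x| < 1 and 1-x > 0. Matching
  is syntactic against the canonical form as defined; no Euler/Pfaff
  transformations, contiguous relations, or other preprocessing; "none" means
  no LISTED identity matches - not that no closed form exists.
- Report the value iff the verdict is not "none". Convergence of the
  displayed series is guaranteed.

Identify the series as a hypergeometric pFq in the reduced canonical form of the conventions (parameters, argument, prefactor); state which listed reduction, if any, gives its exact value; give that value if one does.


Canonical form: C = 5/4 times 2F1 with upper {-3/8, 1}, lower {53/8}, x = 1. Verdict: Gauss (I1, integer-parameter pattern) matches (x = 1: the Gamma ratio telescopes since c-a-b = 6 > 0 and a = 1 in Z>0). Sum: 75/64.

Key step: with t_0 = 5/4, k + 1/2 divides numerator and denominator alike; prefactor 5/4 after cancelling.
Ratio: r(k) = 1 * (k-3/8) (k+1) / [(k+53/8) (k+1)] - poly over poly, x = 1 from leading terms; C = 5/4 at k = 0.


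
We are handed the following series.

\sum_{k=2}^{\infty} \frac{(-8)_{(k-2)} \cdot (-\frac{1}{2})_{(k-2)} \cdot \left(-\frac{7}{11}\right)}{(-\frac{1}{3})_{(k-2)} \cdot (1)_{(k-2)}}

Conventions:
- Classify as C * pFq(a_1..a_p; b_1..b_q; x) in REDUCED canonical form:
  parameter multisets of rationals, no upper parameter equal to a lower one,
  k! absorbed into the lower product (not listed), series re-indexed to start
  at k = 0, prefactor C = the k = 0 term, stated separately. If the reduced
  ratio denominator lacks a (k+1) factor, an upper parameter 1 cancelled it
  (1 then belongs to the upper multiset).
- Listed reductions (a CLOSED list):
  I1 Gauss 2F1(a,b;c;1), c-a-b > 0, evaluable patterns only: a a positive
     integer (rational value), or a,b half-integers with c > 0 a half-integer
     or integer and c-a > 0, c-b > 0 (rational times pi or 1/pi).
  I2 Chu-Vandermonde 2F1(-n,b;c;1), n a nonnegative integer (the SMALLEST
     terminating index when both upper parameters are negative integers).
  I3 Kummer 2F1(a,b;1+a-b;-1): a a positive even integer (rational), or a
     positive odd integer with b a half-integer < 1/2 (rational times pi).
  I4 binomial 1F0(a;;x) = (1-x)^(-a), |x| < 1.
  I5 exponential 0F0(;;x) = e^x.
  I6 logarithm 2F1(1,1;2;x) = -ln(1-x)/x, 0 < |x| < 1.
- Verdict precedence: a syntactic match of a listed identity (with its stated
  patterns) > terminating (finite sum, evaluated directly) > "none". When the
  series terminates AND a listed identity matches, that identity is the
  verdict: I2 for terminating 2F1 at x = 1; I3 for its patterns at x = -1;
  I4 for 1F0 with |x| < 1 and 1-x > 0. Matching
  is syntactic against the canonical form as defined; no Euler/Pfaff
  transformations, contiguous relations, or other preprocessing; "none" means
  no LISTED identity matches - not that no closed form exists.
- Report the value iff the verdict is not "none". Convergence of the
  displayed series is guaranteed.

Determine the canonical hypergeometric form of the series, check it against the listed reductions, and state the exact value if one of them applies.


Prefactor -\frac{7}{11}, argument 1: 2F1 with upper {-8, -\frac{1}{2}} over lower {-\frac{1}{3}}. Verdict: Vandermonde's identity (I2) fires (terminating 2F1 at x = 1 with n = 8, b = -1/2, c = -\frac{1}{3}). Its exact value is \frac{85276009}{67403776}.

First insight: from the first term -\frac{7}{11}: (1)_k (C = -7/11) is k! itself.
Step ratio: r(k) = 1 * (k-8) (k-\frac{1}{2}) / [(k-\frac{1}{3}) (k+1)] - rational in k. x = 1; t_0 = -\frac{7}{11}; negate the roots.


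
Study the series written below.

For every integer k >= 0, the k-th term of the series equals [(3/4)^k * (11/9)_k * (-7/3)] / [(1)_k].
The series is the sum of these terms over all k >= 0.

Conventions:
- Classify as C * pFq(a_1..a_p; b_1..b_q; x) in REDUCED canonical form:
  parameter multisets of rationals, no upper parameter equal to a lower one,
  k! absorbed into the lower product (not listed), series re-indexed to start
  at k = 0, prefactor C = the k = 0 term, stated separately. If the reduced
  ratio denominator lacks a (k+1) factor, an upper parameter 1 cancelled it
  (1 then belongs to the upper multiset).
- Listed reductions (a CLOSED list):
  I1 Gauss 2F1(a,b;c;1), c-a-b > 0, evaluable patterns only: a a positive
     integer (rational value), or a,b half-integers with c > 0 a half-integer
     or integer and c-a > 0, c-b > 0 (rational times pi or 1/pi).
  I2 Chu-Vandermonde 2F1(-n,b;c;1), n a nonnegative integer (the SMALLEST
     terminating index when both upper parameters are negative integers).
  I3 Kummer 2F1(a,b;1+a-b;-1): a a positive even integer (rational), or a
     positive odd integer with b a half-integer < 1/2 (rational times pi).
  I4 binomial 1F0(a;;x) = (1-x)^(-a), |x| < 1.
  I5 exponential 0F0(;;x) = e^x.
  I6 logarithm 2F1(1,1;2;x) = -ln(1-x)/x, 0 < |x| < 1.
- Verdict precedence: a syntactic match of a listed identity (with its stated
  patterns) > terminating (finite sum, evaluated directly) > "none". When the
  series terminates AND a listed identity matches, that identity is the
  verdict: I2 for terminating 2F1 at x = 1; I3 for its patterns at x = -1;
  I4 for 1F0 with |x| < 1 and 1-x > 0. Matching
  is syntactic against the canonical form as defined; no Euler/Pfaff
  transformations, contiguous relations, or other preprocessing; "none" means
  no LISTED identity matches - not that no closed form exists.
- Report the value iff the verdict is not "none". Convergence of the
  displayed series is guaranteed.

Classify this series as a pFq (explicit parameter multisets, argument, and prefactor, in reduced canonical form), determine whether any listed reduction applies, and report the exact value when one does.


Prefactor -7/3, argument 3/4: 1F0 with upper {11/9} over lower {-}. Verdict (x = 3/4): the I4 binomial reduction applies (the 1F0 binomial series: exponent -11/9, x = 3/4). Exact value: (-7/3) * (1/4)^(-11/9).

The tell: t_0 being -7/3, (1)_k (C = -7/3) is k! itself.
Consecutive-term ratio: r(k) = (3/4) * (k+11/9) / [(k+1)] - poly over poly, x = (3/4) from leading terms; C = -7/3 at k = 0.


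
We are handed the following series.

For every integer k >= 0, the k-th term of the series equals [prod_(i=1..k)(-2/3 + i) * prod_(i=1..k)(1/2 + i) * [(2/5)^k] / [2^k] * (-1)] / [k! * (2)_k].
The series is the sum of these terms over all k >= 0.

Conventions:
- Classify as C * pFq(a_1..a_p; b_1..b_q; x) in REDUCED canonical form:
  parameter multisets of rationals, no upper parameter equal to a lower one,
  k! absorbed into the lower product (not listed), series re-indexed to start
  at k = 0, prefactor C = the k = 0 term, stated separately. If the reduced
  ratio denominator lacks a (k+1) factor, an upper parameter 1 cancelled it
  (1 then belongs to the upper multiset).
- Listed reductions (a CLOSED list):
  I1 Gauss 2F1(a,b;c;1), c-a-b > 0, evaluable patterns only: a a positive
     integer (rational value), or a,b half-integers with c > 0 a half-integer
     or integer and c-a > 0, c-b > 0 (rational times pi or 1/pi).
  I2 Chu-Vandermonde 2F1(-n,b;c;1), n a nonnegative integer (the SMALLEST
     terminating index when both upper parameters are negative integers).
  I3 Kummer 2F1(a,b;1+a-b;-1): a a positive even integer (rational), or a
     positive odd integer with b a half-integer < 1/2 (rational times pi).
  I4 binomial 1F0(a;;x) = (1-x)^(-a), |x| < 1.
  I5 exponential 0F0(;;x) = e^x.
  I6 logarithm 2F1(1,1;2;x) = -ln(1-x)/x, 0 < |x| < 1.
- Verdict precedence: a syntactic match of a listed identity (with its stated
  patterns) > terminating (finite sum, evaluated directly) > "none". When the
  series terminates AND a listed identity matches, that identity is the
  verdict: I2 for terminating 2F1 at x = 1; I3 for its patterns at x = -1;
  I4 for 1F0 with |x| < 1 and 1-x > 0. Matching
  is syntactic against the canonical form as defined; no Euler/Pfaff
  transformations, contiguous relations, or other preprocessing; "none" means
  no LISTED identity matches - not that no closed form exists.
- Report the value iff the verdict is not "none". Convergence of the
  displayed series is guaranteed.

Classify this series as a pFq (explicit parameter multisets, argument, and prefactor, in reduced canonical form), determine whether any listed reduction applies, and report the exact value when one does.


With C = -1: the canonical form is 2F1(1/3, 3/2; 2; 1/5). Verdict: none - this 2F1 at x = 1/5 matches no listed pattern, and upper {1/3, 3/2} holds no stopper.

Key step: from the first term -1: the running product (prefactor -1) telescopes to a rising factorial.
Adjacent-term ratio: r(k) = (1/5) * (k+1/3) (k+3/2) / [(k+2) (k+1)] - rational in k, leading ratio (1/5); with t_0 = -1, classification follows.


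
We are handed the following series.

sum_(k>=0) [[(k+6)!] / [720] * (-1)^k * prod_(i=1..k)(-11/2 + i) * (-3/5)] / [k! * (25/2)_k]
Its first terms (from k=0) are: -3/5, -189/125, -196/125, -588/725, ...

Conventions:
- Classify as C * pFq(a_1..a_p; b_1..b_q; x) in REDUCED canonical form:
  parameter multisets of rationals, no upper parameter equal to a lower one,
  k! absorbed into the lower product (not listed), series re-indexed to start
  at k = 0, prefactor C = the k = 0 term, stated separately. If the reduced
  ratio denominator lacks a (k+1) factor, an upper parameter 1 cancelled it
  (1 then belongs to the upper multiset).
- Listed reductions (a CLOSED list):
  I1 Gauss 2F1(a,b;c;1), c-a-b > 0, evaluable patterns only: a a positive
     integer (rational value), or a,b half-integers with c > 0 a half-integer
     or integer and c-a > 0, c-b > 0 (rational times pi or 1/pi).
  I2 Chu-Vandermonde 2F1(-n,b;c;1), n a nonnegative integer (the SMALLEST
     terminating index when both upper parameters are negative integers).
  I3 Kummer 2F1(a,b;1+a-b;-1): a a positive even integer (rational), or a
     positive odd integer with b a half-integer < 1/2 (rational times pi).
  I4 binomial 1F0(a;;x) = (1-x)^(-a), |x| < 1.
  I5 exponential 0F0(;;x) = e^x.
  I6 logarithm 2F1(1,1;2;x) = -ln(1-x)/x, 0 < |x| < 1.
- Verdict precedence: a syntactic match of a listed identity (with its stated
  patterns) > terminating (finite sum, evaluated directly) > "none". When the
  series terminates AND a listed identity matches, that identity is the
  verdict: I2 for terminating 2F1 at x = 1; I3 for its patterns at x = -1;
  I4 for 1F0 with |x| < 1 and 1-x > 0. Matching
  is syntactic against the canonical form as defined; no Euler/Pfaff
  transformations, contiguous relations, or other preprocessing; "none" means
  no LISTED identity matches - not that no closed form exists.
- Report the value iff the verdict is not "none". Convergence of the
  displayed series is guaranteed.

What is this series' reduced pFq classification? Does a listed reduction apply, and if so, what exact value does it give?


First insight: t_0 being -3/5, the factorial ratio (C = -3/5, x = -1) (k+a-1)!/(a-1)! is a rising factorial (a)_k.
Consecutive-term ratio: r(k) = (-1) * (k-9/2) (k+7) / [(k+25/2) (k+1)] - rational; roots negated = parameters, x = (-1), C = -3/5.

Reduced: x = -1, 2F1, upper = {-9/2, 7}, lower = {25/2}, C = -3/5. Verdict: Kummer's theorem (I3) fires (x = -1; c = 25/2 equals 1+a-b for upper {-9/2, 7}: listed pattern). Hence: (-200783583/134217728) * pi.


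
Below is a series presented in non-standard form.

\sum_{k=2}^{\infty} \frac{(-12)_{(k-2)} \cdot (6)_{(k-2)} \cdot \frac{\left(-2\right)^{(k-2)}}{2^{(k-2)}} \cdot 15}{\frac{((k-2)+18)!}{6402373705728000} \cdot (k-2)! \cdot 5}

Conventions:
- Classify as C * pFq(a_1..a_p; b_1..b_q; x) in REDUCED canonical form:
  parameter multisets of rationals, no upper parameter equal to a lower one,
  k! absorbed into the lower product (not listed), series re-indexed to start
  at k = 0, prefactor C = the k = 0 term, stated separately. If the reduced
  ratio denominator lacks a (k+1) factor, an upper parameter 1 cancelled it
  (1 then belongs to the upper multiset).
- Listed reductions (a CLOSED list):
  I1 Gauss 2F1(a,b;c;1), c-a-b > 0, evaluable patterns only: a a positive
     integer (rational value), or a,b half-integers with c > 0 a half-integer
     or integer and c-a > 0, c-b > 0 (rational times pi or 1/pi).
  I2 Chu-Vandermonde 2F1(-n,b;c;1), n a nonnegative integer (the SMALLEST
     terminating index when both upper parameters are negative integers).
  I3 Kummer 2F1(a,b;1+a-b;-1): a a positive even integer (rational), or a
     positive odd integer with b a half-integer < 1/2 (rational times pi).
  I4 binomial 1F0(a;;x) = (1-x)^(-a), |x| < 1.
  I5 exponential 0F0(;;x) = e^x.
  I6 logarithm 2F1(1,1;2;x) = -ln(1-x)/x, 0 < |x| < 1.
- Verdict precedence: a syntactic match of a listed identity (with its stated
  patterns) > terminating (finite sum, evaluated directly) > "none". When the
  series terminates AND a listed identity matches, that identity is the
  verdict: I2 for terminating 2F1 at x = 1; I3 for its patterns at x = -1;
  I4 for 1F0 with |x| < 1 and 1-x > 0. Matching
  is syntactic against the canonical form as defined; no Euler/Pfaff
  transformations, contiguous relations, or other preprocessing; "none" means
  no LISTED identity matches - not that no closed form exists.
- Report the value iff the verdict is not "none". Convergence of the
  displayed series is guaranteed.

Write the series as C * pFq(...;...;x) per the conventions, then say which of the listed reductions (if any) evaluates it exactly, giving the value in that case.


Canonical form: C = 3 times 2F1 with upper {-12, 6}, lower {19}, x = -1. Verdict: this is Kummer's theorem (I3) (x = -1; c = 19 equals 1+a-b for upper {-12, 6}: listed pattern). Value: \frac{612}{5}.

First insight: with t_0 = 3, the constant factors (C = 3, x = -1) combine into one prefactor.
Adjacent-term ratio: r(k) = -1 * (k-12) (k+6) / [(k+19) (k+1)] - poly over poly, x = -1 from leading terms; C = 3 at k = 0.


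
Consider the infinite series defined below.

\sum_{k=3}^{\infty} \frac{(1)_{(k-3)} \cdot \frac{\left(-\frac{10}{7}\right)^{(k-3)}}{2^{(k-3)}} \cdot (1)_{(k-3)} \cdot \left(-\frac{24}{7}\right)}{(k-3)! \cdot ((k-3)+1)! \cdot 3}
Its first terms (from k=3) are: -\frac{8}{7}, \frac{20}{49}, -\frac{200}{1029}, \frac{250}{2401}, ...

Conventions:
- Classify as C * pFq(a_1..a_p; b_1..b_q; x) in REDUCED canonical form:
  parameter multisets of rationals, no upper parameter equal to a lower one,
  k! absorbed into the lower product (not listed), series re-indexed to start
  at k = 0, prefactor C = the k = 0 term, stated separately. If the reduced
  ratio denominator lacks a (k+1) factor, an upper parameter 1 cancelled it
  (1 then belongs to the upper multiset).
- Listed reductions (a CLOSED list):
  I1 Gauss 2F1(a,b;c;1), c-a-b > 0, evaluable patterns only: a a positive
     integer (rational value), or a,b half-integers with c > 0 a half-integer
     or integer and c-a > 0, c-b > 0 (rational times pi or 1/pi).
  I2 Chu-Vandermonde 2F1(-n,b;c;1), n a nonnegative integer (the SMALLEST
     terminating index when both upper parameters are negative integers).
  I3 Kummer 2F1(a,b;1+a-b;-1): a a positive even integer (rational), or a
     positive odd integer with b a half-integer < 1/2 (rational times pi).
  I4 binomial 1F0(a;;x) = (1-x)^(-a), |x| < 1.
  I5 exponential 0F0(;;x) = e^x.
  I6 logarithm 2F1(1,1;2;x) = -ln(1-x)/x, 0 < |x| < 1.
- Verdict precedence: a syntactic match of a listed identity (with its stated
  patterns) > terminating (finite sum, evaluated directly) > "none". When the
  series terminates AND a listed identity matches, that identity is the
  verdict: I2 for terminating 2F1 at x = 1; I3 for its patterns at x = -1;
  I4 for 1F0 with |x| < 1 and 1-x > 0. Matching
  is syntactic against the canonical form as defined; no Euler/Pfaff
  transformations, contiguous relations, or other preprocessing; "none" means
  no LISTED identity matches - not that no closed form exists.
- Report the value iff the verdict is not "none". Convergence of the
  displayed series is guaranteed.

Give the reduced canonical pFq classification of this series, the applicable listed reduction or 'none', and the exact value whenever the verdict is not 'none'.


At argument -\frac{5}{7}: a 2F1 with upper {1, 1}, lower {2}, scaled by C = -\frac{8}{7}. Verdict: the I6 logarithm reduction fires (the logarithm: parameters (1,1;2), x = -\frac{5}{7}). Sum: \left(-\frac{8}{5}\right) \cdot \ln\left(\frac{12}{7}\right).

The tell: from the first term -\frac{8}{7}: the constant factors (C = -8/7) combine into one prefactor.
Consecutive-term ratio: r(k) = -\frac{5}{7} * (k+1) (k+1) / [(k+2) (k+1)] - rational in k. x = -\frac{5}{7}; t_0 = -\frac{8}{7}; negate the roots.


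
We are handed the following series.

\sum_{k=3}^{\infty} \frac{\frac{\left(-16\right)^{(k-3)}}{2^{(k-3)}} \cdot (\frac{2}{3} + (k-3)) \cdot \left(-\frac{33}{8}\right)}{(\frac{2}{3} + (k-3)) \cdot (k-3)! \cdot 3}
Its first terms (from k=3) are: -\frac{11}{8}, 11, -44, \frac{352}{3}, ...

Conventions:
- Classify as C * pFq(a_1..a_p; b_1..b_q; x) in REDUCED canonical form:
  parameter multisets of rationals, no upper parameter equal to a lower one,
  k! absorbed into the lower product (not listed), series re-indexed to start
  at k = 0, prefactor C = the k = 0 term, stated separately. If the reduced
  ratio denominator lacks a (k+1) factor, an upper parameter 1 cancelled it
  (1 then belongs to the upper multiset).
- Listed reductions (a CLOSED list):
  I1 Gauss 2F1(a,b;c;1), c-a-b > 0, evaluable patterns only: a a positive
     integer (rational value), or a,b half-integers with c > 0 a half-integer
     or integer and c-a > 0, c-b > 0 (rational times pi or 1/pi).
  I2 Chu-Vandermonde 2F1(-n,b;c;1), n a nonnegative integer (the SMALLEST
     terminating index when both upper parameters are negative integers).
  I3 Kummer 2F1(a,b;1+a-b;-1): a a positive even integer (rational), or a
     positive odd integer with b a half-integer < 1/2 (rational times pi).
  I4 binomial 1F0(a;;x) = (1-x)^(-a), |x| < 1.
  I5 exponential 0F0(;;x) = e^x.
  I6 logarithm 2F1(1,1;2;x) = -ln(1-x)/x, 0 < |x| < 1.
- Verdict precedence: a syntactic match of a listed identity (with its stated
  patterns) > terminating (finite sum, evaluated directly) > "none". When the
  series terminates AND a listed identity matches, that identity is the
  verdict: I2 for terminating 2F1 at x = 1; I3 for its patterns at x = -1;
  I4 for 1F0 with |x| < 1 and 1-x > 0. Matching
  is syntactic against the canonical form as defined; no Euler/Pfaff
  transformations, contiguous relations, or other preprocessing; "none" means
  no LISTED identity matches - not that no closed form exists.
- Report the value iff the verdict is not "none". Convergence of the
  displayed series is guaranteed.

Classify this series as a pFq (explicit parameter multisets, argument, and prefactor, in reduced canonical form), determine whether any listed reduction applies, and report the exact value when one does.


This is -\frac{11}{8} * 0F0(-; -; -8) in reduced canonical form. Verdict (x = -8): the I5 exponential reduction applies (the 0F0 exponential series at x = -8). Hence: \left(-\frac{11}{8}\right) \cdot e^{-8}.

Key observation: x = -8 and the constant factors (C = -11/8, x = -8) combine into one prefactor.
Adjacent-term ratio: r(k) = -8 * 1 / [(k+1)] - rational in k, leading ratio -8; with t_0 = -\frac{11}{8}, classification follows.


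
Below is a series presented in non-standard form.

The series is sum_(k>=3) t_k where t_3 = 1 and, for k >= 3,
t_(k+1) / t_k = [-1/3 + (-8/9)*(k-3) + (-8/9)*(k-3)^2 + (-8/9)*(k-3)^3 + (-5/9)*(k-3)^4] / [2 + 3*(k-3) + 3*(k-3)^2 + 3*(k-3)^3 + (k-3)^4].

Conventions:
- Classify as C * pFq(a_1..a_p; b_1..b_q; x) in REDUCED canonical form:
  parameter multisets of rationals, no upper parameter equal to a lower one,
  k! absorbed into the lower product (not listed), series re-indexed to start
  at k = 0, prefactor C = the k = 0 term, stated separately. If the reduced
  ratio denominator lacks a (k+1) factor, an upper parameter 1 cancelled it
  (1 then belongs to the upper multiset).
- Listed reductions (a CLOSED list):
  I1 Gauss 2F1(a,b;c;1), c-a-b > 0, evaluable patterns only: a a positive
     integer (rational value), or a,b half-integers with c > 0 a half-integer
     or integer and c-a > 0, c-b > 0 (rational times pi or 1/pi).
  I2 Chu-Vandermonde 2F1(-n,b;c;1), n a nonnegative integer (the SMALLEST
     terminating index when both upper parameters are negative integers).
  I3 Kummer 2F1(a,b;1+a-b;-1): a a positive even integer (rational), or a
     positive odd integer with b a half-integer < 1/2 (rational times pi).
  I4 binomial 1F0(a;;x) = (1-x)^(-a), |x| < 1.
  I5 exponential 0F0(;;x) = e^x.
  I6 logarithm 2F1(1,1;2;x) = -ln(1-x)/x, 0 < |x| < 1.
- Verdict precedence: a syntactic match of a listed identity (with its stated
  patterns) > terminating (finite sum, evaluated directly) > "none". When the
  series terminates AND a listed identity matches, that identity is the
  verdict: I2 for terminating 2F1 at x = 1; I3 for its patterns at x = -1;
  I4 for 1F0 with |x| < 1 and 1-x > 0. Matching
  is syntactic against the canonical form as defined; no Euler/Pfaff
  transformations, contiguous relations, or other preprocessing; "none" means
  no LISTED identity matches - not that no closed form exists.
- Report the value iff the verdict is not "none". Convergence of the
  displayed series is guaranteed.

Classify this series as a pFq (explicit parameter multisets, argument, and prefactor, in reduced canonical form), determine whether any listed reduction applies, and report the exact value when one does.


Reduced: x = -5/9, 2F1, upper = {3/5, 1}, lower = {2}, C = 1. Verdict: none. Every listed pattern misses the 2F1 form at -5/9, upper {3/5, 1}.

First insight: with t_0 = 1, factor the ratio over Q (C = 1): negated roots = parameters.
Term ratio: r(k) = (-5/9) * (k+3/5) (k+1) / [(k+2) (k+1)] - poly over poly, x = (-5/9) from leading terms; C = 1 at k = 0.


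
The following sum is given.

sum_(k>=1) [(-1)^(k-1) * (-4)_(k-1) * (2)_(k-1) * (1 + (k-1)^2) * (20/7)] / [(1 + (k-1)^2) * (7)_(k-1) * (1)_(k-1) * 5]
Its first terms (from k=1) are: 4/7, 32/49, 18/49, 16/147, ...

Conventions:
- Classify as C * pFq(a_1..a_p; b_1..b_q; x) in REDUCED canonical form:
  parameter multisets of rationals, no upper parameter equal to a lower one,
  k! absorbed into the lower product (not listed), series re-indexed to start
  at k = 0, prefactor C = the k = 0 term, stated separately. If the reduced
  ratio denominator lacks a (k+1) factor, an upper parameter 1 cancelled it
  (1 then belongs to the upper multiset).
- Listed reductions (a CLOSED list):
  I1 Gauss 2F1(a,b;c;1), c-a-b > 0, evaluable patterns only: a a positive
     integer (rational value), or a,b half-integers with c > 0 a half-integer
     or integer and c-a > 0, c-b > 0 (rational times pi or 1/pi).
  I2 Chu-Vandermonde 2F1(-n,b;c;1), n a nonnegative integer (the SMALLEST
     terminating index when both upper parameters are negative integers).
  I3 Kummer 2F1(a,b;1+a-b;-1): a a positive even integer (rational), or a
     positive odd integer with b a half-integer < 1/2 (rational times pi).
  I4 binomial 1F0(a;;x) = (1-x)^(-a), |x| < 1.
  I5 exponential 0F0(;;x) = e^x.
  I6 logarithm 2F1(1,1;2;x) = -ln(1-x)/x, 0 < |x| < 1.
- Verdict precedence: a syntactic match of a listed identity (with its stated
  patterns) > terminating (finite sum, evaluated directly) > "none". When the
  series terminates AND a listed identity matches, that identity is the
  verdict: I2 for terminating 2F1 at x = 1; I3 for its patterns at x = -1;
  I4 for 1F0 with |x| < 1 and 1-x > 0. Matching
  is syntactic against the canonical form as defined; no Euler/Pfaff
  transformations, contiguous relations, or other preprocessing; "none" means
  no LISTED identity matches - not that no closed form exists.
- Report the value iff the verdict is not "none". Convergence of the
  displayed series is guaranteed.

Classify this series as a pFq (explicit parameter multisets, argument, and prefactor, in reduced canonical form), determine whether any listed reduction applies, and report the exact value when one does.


Key observation: x = (-1) and (1)_k (C = 4/7) is k! itself.
Consecutive-term ratio: r(k) = (-1) * (k-4) (k+2) / [(k+7) (k+1)] - poly over poly, x = (-1) from leading terms; C = 4/7 at k = 0.

The series (x = -1) is 2F1: upper {-4, 2}, lower {7}, prefactor 4/7. Verdict: the Kummer evaluation I3 fires (x = -1; c = 7 equals 1+a-b for upper {-4, 2}: listed pattern). Value: 12/7.
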